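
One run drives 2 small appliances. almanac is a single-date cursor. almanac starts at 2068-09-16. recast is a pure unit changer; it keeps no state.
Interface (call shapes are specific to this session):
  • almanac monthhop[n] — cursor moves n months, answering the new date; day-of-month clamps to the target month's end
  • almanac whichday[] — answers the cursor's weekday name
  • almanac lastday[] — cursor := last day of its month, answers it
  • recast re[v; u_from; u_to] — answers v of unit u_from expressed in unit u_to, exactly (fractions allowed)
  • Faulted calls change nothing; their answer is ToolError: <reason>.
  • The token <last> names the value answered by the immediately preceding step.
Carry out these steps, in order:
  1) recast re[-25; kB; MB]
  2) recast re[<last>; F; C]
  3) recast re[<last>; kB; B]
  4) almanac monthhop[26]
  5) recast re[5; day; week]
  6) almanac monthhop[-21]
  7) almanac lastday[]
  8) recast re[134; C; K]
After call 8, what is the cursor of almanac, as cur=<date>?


Answer: cur=2069-02-28

Derivation:
~$ recast re -25 kB MB
:: -1/40
~$ recast re <last> F C
:: -427/24
~$ recast re <last> kB B
:: -53375/3
~$ almanac monthhop 26
:: 2070-11-16
~$ recast re 5 day week
:: 5/7
~$ almanac monthhop -21
:: 2069-02-16
~$ almanac lastday
:: 2069-02-28
~$ recast re 134 C K
:: 8143/20


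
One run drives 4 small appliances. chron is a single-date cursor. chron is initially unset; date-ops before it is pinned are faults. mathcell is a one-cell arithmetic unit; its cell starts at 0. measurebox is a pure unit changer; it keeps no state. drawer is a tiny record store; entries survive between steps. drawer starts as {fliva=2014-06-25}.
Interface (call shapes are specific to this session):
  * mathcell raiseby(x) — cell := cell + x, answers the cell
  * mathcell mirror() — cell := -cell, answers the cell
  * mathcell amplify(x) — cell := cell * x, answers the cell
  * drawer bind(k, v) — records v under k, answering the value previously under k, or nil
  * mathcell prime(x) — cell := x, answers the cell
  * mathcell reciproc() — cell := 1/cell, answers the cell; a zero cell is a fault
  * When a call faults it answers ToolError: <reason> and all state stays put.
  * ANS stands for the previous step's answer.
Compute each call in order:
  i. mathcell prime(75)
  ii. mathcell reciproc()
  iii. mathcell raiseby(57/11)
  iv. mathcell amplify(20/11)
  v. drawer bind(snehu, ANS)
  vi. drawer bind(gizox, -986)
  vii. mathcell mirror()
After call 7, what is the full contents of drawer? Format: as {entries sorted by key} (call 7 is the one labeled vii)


Step: mathcell prime[x='75']
Result: 75
Step: mathcell reciproc[]
Result: 1/75
Step: mathcell raiseby[x='57/11']
Result: 4286/825
Step: mathcell amplify[x='20/11']
Result: 17144/1815
Step: drawer bind[k='snehu'; v='ANS']
Result: nil
Step: drawer bind[k='gizox'; v='-986']
Result: nil
Step: mathcell mirror[]
Result: -17144/1815

Answer: {fliva=2014-06-25, gizox=-986, snehu=17144/1815}


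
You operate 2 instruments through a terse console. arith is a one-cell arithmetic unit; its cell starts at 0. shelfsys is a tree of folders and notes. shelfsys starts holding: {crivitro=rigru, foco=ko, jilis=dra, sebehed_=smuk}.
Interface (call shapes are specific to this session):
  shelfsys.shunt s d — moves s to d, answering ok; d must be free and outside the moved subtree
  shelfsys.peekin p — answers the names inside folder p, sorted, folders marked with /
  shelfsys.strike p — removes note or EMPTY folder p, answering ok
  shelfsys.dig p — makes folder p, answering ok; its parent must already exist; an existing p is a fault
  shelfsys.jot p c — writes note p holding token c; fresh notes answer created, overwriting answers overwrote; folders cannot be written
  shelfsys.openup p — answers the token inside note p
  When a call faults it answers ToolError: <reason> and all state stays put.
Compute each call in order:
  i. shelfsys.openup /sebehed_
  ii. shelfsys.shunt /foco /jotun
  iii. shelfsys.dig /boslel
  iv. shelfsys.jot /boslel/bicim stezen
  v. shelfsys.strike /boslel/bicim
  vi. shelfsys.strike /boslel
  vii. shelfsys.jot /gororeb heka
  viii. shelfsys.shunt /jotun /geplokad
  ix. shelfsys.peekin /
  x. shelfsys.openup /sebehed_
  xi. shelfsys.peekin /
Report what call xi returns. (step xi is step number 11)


Answer: [crivitro, geplokad, gororeb, jilis, sebehed_]

Derivation:
// shelfsys.openup(p→/sebehed_) == smuk
// shelfsys.shunt(s→/foco, d→/jotun) == ok
// shelfsys.dig(p→/boslel) == ok
// shelfsys.jot(p→/boslel/bicim, c→stezen) == created
// shelfsys.strike(p→/boslel/bicim) == ok
// shelfsys.strike(p→/boslel) == ok
// shelfsys.jot(p→/gororeb, c→heka) == created
// shelfsys.shunt(s→/jotun, d→/geplokad) == ok
// shelfsys.peekin(p→/) == [crivitro, geplokad, gororeb, jilis, sebehed_]
// shelfsys.openup(p→/sebehed_) == smuk
// shelfsys.peekin(p→/) == [crivitro, geplokad, gororeb, jilis, sebehed_]


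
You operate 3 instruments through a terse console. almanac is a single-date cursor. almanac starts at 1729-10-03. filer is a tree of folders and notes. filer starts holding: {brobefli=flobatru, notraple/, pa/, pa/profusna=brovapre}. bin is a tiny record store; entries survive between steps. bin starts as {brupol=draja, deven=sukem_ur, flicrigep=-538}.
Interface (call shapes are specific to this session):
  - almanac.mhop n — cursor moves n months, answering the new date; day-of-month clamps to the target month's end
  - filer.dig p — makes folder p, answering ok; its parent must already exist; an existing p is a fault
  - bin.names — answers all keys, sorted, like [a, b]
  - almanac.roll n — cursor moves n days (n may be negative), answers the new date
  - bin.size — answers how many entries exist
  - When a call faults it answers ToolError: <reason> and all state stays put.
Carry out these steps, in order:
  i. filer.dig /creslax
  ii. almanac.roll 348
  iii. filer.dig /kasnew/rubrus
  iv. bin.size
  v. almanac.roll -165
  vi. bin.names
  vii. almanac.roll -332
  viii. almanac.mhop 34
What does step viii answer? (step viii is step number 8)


Answer: 1732-03-07

Derivation:
-- filer.dig(p='/creslax') => ok
-- almanac.roll(n='348') => 1730-09-16
-- filer.dig(p='/kasnew/rubrus') => ToolError: no parent
-- bin.size() => 3
-- almanac.roll(n='-165') => 1730-04-04
-- bin.names() => [brupol, deven, flicrigep]
-- almanac.roll(n='-332') => 1729-05-07
-- almanac.mhop(n='34') => 1732-03-07


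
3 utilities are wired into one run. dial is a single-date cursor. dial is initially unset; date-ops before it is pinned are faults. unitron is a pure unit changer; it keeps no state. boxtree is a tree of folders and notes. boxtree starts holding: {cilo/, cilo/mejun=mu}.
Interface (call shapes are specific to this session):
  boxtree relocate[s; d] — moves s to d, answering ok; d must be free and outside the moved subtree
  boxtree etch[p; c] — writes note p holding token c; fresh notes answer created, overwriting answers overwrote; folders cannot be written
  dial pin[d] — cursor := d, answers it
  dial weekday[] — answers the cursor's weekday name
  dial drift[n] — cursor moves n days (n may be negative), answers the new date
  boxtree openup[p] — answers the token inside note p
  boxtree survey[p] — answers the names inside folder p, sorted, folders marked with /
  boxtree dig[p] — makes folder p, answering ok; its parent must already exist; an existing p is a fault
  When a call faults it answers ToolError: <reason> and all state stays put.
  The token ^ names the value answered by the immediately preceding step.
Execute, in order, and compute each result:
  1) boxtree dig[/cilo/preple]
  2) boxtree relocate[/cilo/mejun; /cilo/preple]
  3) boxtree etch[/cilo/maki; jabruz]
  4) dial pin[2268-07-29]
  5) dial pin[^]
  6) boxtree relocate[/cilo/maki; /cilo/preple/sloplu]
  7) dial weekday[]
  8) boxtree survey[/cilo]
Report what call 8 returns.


Next I call boxtree dig(p: /cilo/preple), and get ok.
I invoke boxtree relocate(s: /cilo/mejun, d: /cilo/preple): ToolError: exists.
I run boxtree etch(p: /cilo/maki, c: jabruz), and get created.
Invoking dial pin(d: 2268-07-29), giving 2268-07-29.
Then dial pin(d: ^), → 2268-07-29.
Then boxtree relocate(s: /cilo/maki, d: /cilo/preple/sloplu), which returns ok.
I run dial weekday(), giving Wednesday.
Using boxtree survey(p: /cilo), giving [mejun, preple/].

Answer: [mejun, preple/]


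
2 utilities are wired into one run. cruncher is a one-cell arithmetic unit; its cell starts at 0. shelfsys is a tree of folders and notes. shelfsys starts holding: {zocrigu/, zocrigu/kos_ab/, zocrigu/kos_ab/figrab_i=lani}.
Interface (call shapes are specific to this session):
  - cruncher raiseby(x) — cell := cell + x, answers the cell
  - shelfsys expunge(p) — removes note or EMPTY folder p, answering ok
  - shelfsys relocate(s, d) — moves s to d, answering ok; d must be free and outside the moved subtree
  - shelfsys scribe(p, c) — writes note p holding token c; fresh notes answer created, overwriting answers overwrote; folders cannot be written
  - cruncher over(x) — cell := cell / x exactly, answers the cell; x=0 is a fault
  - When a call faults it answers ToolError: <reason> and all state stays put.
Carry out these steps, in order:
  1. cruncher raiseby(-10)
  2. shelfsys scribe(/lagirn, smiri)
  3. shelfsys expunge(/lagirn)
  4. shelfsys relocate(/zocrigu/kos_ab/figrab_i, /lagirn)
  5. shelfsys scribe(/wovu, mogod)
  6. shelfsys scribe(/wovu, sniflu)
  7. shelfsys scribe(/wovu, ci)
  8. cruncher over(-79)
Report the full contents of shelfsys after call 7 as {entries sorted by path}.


Answer: {lagirn=lani, wovu=ci, zocrigu/, zocrigu/kos_ab/}

Derivation:
·→ cruncher raiseby(x=-10)
·← -10
·→ shelfsys scribe(p=/lagirn, c=smiri)
·← created
·→ shelfsys expunge(p=/lagirn)
·← ok
·→ shelfsys relocate(s=/zocrigu/kos_ab/figrab_i, d=/lagirn)
·← ok
·→ shelfsys scribe(p=/wovu, c=mogod)
·← created
·→ shelfsys scribe(p=/wovu, c=sniflu)
·← overwrote
·→ shelfsys scribe(p=/wovu, c=ci)
·← overwrote
·→ cruncher over(x=-79)
·← 10/79


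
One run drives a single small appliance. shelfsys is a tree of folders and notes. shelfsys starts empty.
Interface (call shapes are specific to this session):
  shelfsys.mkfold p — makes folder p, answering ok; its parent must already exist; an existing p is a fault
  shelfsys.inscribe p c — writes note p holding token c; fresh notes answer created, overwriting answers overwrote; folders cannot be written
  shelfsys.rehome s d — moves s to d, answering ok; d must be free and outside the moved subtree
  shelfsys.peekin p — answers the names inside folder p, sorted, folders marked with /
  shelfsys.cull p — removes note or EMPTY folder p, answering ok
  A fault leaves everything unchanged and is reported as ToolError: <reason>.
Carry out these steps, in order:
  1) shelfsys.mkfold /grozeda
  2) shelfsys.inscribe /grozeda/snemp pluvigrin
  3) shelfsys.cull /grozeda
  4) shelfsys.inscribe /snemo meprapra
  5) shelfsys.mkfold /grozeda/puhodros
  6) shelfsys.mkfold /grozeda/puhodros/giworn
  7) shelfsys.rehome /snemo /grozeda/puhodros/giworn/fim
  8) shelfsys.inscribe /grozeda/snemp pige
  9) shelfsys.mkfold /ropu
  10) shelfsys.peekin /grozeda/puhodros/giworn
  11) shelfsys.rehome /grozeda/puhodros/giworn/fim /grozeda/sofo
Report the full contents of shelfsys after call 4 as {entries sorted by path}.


Answer: {grozeda/, grozeda/snemp=pluvigrin, snemo=meprapra}

Derivation:
[in] shelfsys.mkfold p='/grozeda'
  ok
[in] shelfsys.inscribe p='/grozeda/snemp' c='pluvigrin'
  created
[in] shelfsys.cull p='/grozeda'
  ToolError: not empty
[in] shelfsys.inscribe p='/snemo' c='meprapra'
  created
[in] shelfsys.mkfold p='/grozeda/puhodros'
  ok
[in] shelfsys.mkfold p='/grozeda/puhodros/giworn'
  ok
[in] shelfsys.rehome s='/snemo' d='/grozeda/puhodros/giworn/fim'
  ok
[in] shelfsys.inscribe p='/grozeda/snemp' c='pige'
  overwrote
[in] shelfsys.mkfold p='/ropu'
  ok
[in] shelfsys.peekin p='/grozeda/puhodros/giworn'
  [fim]
[in] shelfsys.rehome s='/grozeda/puhodros/giworn/fim' d='/grozeda/sofo'
  ok


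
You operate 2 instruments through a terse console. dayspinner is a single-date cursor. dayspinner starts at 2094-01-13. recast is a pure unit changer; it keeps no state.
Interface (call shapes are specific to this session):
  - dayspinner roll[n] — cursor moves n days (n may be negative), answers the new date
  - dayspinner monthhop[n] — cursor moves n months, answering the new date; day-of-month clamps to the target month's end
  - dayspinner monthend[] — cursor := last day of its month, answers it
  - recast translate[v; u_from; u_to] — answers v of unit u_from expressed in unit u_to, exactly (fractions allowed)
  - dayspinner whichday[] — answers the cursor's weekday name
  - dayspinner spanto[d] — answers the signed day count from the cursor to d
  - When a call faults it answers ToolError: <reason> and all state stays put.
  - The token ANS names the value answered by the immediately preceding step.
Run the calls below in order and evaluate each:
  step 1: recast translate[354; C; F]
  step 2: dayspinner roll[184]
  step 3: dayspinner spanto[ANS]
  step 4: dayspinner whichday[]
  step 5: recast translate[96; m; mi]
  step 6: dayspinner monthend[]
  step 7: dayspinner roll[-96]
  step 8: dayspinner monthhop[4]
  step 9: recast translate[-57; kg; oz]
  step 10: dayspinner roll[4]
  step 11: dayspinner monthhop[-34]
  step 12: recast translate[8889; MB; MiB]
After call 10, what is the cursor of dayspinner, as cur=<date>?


Answer: cur=2094-08-30

Derivation:
→ recast translate(v=354, u_from=C, u_to=F)
← 3346/5
→ dayspinner roll(n=184)
← 2094-07-16
→ dayspinner spanto(d=ANS)
← 0
→ dayspinner whichday()
← Friday
→ recast translate(v=96, u_from=m, u_to=mi)
← 250/4191
→ dayspinner monthend()
← 2094-07-31
→ dayspinner roll(n=-96)
← 2094-04-26
→ dayspinner monthhop(n=4)
← 2094-08-26
→ recast translate(v=-57, u_from=kg, u_to=oz)
← -91200000000/45359237
→ dayspinner roll(n=4)
← 2094-08-30
→ dayspinner monthhop(n=-34)
← 2091-10-30
→ recast translate(v=8889, u_from=MB, u_to=MiB)
← 138890625/16384


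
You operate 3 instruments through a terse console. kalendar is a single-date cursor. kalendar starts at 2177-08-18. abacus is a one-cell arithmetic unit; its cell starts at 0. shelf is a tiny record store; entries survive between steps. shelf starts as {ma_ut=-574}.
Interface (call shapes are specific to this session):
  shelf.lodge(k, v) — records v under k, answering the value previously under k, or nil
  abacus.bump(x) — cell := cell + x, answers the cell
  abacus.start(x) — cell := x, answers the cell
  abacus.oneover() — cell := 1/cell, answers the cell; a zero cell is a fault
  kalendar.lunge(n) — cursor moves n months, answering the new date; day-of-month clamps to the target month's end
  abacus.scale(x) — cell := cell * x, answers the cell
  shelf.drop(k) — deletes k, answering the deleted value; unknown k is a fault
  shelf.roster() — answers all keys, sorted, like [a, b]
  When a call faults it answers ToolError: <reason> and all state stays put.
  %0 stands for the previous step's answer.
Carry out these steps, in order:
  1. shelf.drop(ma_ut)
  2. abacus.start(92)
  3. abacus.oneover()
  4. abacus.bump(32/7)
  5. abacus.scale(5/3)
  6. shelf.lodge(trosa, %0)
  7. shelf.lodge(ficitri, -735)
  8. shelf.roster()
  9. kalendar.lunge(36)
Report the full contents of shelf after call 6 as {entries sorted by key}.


CALL shelf.drop[k='ma_ut']
RET  -574
CALL abacus.start[x='92']
RET  92
CALL abacus.oneover[]
RET  1/92
CALL abacus.bump[x='32/7']
RET  2951/644
CALL abacus.scale[x='5/3']
RET  14755/1932
CALL shelf.lodge[k='trosa'; v='%0']
RET  nil
CALL shelf.lodge[k='ficitri'; v='-735']
RET  nil
CALL shelf.roster[]
RET  [ficitri, trosa]
CALL kalendar.lunge[n='36']
RET  2180-08-18

Answer: {trosa=14755/1932}


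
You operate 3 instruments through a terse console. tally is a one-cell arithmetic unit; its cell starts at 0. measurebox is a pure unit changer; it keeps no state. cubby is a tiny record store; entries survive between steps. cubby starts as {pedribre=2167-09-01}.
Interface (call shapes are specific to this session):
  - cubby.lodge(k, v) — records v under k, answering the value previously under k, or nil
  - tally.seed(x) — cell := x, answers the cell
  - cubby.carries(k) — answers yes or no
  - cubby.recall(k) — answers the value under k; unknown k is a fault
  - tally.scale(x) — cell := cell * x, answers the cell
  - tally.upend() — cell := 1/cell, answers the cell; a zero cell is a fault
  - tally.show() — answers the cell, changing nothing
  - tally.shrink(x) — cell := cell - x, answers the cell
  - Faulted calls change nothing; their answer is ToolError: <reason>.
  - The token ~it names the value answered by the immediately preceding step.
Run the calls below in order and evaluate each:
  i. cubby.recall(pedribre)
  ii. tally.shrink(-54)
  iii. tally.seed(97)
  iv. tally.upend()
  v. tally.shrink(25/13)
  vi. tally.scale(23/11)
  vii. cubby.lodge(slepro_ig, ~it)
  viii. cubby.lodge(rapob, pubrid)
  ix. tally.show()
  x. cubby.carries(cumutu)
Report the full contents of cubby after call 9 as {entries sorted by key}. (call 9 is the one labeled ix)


Answer: {pedribre=2167-09-01, rapob=pubrid, slepro_ig=-55476/13871}

Derivation:
-> cubby.recall(k→pedribre)
<- 2167-09-01
-> tally.shrink(x→-54)
<- 54
-> tally.seed(x→97)
<- 97
-> tally.upend()
<- 1/97
-> tally.shrink(x→25/13)
<- -2412/1261
-> tally.scale(x→23/11)
<- -55476/13871
-> cubby.lodge(k→slepro_ig, v→~it)
<- nil
-> cubby.lodge(k→rapob, v→pubrid)
<- nil
-> tally.show()
<- -55476/13871
-> cubby.carries(k→cumutu)
<- no


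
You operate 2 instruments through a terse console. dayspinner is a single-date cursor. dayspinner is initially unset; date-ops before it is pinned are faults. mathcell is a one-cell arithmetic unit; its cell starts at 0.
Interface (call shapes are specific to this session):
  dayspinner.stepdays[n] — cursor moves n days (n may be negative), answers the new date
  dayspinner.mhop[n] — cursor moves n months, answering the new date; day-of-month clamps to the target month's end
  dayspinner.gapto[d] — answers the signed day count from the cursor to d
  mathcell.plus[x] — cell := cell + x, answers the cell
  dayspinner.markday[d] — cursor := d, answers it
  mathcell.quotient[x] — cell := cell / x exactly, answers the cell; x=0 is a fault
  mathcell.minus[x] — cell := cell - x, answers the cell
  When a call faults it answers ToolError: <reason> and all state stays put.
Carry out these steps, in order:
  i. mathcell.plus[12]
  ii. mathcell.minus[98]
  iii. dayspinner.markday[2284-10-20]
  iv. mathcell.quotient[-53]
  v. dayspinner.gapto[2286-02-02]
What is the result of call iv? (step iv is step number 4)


Answer: 86/53

Derivation:
Invoking mathcell.plus on x=12, giving 12.
Next I call mathcell.minus on x=98, and observe -86.
I run dayspinner.markday on d=2284-10-20, → 2284-10-20.
Invoking mathcell.quotient on x=-53, which returns 86/53.
I run dayspinner.gapto on d=2286-02-02: 470.


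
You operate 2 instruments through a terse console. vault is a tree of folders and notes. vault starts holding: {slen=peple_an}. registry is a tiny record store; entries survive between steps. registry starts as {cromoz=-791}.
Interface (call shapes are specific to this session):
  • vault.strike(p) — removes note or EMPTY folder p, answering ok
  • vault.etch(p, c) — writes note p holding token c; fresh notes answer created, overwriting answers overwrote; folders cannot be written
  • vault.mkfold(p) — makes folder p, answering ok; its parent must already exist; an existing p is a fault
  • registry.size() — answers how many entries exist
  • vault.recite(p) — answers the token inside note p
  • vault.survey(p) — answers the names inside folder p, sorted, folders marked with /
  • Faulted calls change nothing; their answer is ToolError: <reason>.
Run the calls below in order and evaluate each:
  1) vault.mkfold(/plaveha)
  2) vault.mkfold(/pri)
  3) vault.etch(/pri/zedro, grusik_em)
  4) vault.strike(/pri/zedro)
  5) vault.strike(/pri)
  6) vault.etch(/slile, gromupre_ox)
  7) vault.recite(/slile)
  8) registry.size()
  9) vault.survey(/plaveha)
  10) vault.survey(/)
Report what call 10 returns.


Answer: [plaveha/, slen, slile]

Derivation:
I invoke mkfold on p: /plaveha: ok.
I call mkfold on p: /pri, → ok.
Next I call etch on p: /pri/zedro, c: grusik_em, and get created.
Invoking strike on p: /pri/zedro, which returns ok.
Now I run strike on p: /pri, — result: ok.
Using etch on p: /slile, c: gromupre_ox, and see created.
Using recite on p: /slile, and observe gromupre_ox.
Now I run size, giving 1.
I run survey on p: /plaveha, and get [].
Then survey on p: /, — result: [plaveha/, slen, slile].


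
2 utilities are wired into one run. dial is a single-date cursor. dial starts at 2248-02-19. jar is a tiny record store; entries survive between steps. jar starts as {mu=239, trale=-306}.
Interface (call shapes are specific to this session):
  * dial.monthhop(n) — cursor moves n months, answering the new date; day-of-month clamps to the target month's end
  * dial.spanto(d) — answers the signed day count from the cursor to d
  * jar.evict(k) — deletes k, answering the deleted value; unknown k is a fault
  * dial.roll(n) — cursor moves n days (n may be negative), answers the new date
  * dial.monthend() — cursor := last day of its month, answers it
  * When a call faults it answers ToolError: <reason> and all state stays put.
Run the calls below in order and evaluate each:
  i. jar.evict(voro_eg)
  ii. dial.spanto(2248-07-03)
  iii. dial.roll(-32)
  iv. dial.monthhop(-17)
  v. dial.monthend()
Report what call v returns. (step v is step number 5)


-> evict(k: voro_eg)
<- ToolError: no such key voro_eg
-> spanto(d: 2248-07-03)
<- 135
-> roll(n: -32)
<- 2248-01-18
-> monthhop(n: -17)
<- 2246-08-18
-> monthend()
<- 2246-08-31

Answer: 2246-08-31


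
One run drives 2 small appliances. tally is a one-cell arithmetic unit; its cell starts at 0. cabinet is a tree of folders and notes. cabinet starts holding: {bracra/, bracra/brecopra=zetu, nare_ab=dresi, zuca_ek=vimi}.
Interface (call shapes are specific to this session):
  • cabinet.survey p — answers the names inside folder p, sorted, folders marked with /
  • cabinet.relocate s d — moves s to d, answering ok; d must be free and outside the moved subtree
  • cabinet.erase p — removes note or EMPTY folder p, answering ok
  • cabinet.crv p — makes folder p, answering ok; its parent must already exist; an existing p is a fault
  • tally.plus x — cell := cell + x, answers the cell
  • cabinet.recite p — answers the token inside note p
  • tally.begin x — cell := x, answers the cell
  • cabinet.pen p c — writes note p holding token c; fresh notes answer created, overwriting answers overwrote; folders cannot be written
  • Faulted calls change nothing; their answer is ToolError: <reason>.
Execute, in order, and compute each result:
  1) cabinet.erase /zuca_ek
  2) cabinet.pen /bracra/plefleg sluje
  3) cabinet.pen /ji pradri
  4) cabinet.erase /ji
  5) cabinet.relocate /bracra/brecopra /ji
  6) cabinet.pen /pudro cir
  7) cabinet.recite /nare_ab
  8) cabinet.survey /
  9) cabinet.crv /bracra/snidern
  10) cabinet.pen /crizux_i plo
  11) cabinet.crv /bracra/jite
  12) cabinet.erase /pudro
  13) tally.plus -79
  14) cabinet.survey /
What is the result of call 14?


Now I run erase using p: /zuca_ek, yielding ok.
I call pen using p: /bracra/plefleg, c: sluje, and get created.
Then pen using p: /ji, c: pradri, which returns created.
I invoke erase using p: /ji, → ok.
Calling relocate using s: /bracra/brecopra, d: /ji, → ok.
I use pen using p: /pudro, c: cir, giving created.
Using recite using p: /nare_ab, and see dresi.
Calling survey using p: /: [bracra/, ji, nare_ab, pudro].
I run crv using p: /bracra/snidern, giving ok.
I invoke pen using p: /crizux_i, c: plo, — result: created.
Now I run crv using p: /bracra/jite, and get ok.
Next I call erase using p: /pudro, which returns ok.
I try plus using x: -79: -79.
Now I run survey using p: /, giving [bracra/, crizux_i, ji, nare_ab].

Answer: [bracra/, crizux_i, ji, nare_ab]


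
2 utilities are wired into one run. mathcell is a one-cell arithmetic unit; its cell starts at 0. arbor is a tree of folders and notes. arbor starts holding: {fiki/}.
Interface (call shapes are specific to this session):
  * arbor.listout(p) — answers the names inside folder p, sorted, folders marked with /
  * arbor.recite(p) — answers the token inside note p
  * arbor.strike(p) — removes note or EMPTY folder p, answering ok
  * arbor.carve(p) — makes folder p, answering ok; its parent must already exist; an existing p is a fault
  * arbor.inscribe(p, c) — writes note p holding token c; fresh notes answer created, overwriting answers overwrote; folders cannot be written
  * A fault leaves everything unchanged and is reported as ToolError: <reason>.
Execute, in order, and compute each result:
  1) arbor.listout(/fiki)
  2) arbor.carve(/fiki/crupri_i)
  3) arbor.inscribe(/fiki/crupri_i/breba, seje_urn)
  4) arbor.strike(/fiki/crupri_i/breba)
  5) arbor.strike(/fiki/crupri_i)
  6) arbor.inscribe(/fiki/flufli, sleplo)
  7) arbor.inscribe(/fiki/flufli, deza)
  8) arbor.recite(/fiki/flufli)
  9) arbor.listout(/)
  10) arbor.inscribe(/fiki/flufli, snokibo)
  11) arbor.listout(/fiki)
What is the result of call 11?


-- 1. arbor.listout(p='/fiki') : []
-- 2. arbor.carve(p='/fiki/crupri_i') : ok
-- 3. arbor.inscribe(p='/fiki/crupri_i/breba', c='seje_urn') : created
-- 4. arbor.strike(p='/fiki/crupri_i/breba') : ok
-- 5. arbor.strike(p='/fiki/crupri_i') : ok
-- 6. arbor.inscribe(p='/fiki/flufli', c='sleplo') : created
-- 7. arbor.inscribe(p='/fiki/flufli', c='deza') : overwrote
-- 8. arbor.recite(p='/fiki/flufli') : deza
-- 9. arbor.listout(p='/') : [fiki/]
-- 10. arbor.inscribe(p='/fiki/flufli', c='snokibo') : overwrote
-- 11. arbor.listout(p='/fiki') : [flufli]

Answer: [flufli]


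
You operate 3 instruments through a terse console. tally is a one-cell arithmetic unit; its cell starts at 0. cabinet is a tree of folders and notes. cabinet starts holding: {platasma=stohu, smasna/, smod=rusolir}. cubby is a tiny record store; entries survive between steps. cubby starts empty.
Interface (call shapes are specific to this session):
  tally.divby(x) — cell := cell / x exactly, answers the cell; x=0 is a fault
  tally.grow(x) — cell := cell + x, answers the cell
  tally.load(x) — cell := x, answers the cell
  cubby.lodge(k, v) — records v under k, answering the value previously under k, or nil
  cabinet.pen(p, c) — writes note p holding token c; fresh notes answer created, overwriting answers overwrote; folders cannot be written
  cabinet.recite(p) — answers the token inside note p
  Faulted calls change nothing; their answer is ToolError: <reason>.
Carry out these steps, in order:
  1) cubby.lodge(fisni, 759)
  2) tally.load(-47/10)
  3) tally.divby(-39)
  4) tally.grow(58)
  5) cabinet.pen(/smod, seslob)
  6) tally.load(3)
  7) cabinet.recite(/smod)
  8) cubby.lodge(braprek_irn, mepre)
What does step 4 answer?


Invoking lodge(k='fisni', v='759'), — result: nil.
Using load(x='-47/10'), giving -47/10.
I call divby(x='-39'), — result: 47/390.
Next I call grow(x='58'), — result: 22667/390.
I call pen(p='/smod', c='seslob'), which returns overwrote.
I use load(x='3'): 3.
I call recite(p='/smod'), yielding seslob.
Then lodge(k='braprek_irn', v='mepre'), and see nil.

Answer: 22667/390


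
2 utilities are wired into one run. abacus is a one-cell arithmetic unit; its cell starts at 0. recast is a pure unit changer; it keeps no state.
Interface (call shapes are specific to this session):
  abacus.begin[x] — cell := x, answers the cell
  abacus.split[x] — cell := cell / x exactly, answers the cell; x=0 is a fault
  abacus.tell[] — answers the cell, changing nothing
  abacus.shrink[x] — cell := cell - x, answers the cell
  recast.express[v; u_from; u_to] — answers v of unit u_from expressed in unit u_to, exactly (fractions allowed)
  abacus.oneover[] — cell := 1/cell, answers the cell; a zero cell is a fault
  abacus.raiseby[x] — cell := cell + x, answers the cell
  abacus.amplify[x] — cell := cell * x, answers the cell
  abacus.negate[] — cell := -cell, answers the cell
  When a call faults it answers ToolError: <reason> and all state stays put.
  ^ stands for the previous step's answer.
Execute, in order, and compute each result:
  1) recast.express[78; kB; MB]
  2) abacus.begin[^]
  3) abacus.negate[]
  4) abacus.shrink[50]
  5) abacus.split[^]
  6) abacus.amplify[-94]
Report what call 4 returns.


! 1. express(v='78', u_from='kB', u_to='MB') : 39/500
! 2. begin(x='^') : 39/500
! 3. negate() : -39/500
! 4. shrink(x='50') : -25039/500
! 5. split(x='^') : 1
! 6. amplify(x='-94') : -94

Answer: -25039/500


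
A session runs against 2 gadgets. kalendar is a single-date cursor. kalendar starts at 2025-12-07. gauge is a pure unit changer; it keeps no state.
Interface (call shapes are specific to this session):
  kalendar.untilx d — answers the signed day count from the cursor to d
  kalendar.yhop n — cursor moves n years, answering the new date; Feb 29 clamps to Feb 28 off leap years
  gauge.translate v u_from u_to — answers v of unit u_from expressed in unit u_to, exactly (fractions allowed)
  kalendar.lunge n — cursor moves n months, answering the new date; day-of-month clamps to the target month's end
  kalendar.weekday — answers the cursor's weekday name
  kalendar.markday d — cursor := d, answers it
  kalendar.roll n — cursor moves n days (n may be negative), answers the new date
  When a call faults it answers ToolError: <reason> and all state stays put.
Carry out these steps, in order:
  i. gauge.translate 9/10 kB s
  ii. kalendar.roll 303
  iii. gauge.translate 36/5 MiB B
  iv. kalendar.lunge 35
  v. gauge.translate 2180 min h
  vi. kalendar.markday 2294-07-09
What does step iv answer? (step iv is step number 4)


Answer: 2029-09-06

Derivation:
Next I call gauge.translate passing v=9/10, u_from=kB, u_to=s, which returns ToolError: incompatible units.
I use kalendar.roll passing n=303, and observe 2026-10-06.
Now I run gauge.translate passing v=36/5, u_from=MiB, u_to=B, and get 37748736/5.
Next I call kalendar.lunge passing n=35, giving 2029-09-06.
I invoke gauge.translate passing v=2180, u_from=min, u_to=h, and get 109/3.
I use kalendar.markday passing d=2294-07-09, — result: 2294-07-09.


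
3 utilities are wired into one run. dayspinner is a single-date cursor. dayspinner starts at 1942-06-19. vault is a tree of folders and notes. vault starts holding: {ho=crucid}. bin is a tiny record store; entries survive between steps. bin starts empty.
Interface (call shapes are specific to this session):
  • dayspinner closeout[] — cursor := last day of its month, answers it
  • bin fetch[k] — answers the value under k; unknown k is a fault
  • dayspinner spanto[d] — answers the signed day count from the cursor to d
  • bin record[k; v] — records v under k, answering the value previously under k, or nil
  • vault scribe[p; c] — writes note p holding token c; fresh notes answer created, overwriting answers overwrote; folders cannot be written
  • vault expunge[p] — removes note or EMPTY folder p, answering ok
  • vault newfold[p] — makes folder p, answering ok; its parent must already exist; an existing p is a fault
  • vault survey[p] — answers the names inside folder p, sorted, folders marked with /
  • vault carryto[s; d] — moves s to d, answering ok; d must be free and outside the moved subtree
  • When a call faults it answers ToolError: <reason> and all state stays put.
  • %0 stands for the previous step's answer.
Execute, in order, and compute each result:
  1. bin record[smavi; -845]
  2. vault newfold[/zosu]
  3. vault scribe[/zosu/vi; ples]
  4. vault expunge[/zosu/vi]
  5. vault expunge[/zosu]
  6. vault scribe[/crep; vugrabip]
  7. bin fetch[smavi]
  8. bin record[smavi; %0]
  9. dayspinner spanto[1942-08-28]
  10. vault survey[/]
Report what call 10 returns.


CALL bin record[smavi; -845]
RET  nil
CALL vault newfold[/zosu]
RET  ok
CALL vault scribe[/zosu/vi; ples]
RET  created
CALL vault expunge[/zosu/vi]
RET  ok
CALL vault expunge[/zosu]
RET  ok
CALL vault scribe[/crep; vugrabip]
RET  created
CALL bin fetch[smavi]
RET  -845
CALL bin record[smavi; %0]
RET  -845
CALL dayspinner spanto[1942-08-28]
RET  70
CALL vault survey[/]
RET  [crep, ho]

Answer: [crep, ho]


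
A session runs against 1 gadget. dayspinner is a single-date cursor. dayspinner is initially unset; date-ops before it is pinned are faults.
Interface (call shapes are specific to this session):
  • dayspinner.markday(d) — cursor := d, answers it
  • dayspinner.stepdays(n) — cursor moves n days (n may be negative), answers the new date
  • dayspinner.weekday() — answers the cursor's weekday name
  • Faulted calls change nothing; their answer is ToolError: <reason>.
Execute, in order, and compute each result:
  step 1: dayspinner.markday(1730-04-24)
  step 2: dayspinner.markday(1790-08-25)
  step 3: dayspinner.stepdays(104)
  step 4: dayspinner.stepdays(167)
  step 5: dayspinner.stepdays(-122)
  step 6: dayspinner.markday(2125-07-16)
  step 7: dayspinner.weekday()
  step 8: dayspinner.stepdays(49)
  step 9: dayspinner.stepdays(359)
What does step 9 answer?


Answer: 2126-08-28

Derivation:
Do: markday[d='1730-04-24']
See: 1730-04-24
Do: markday[d='1790-08-25']
See: 1790-08-25
Do: stepdays[n='104']
See: 1790-12-07
Do: stepdays[n='167']
See: 1791-05-23
Do: stepdays[n='-122']
See: 1791-01-21
Do: markday[d='2125-07-16']
See: 2125-07-16
Do: weekday[]
See: Monday
Do: stepdays[n='49']
See: 2125-09-03
Do: stepdays[n='359']
See: 2126-08-28


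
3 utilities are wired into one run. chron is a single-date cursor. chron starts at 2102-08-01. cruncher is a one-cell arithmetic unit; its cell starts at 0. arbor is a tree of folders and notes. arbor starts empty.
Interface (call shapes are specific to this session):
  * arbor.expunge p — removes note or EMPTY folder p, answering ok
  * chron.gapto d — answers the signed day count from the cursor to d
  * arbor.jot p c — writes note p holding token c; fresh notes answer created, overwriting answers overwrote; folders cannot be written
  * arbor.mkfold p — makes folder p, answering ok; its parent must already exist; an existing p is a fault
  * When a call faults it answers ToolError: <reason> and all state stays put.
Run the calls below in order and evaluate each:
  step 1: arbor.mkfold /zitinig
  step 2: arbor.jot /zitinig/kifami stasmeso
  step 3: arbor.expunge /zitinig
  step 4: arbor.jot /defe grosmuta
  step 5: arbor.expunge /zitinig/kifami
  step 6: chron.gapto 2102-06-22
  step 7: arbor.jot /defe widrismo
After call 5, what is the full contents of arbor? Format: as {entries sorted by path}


>> arbor.mkfold(p→/zitinig)
<< ok
>> arbor.jot(p→/zitinig/kifami, c→stasmeso)
<< created
>> arbor.expunge(p→/zitinig)
<< ToolError: not empty
>> arbor.jot(p→/defe, c→grosmuta)
<< created
>> arbor.expunge(p→/zitinig/kifami)
<< ok
>> chron.gapto(d→2102-06-22)
<< -40
>> arbor.jot(p→/defe, c→widrismo)
<< overwrote

Answer: {defe=grosmuta, zitinig/}


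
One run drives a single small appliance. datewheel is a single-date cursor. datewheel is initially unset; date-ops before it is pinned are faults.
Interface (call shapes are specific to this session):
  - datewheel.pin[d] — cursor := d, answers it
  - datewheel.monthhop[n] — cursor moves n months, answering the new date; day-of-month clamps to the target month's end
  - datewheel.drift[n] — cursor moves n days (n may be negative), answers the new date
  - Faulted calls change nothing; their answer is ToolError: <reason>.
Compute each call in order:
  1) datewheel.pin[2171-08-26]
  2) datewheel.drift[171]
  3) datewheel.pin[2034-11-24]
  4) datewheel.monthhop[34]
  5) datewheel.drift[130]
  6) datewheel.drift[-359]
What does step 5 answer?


Do: datewheel.pin[d=2171-08-26]
See: 2171-08-26
Do: datewheel.drift[n=171]
See: 2172-02-13
Do: datewheel.pin[d=2034-11-24]
See: 2034-11-24
Do: datewheel.monthhop[n=34]
See: 2037-09-24
Do: datewheel.drift[n=130]
See: 2038-02-01
Do: datewheel.drift[n=-359]
See: 2037-02-07

Answer: 2038-02-01


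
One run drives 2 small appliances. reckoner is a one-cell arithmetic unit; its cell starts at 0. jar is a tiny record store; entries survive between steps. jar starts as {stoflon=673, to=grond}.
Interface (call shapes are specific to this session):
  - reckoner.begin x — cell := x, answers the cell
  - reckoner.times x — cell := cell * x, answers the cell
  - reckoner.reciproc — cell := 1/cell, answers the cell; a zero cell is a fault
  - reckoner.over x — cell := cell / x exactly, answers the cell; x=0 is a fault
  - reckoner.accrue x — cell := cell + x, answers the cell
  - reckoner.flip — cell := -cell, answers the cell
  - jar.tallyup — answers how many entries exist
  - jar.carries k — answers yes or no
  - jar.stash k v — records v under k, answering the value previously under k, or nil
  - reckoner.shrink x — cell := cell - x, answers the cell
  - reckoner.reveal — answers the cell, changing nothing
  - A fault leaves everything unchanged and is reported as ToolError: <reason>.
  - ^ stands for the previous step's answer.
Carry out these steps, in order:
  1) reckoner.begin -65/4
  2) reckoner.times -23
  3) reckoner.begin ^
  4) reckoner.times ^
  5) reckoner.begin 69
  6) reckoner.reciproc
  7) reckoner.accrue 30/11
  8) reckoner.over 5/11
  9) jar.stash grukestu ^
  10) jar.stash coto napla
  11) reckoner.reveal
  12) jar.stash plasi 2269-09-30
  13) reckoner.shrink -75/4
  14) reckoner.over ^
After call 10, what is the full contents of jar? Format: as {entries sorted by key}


% reckoner.begin -65/4
= -65/4
% reckoner.times -23
= 1495/4
% reckoner.begin ^
= 1495/4
% reckoner.times ^
= 2235025/16
% reckoner.begin 69
= 69
% reckoner.reciproc
= 1/69
% reckoner.accrue 30/11
= 2081/759
% reckoner.over 5/11
= 2081/345
% jar.stash grukestu ^
= nil
% jar.stash coto napla
= nil
% reckoner.reveal
= 2081/345
% jar.stash plasi 2269-09-30
= nil
% reckoner.shrink -75/4
= 34199/1380
% reckoner.over ^
= 1

Answer: {coto=napla, grukestu=2081/345, stoflon=673, to=grond}


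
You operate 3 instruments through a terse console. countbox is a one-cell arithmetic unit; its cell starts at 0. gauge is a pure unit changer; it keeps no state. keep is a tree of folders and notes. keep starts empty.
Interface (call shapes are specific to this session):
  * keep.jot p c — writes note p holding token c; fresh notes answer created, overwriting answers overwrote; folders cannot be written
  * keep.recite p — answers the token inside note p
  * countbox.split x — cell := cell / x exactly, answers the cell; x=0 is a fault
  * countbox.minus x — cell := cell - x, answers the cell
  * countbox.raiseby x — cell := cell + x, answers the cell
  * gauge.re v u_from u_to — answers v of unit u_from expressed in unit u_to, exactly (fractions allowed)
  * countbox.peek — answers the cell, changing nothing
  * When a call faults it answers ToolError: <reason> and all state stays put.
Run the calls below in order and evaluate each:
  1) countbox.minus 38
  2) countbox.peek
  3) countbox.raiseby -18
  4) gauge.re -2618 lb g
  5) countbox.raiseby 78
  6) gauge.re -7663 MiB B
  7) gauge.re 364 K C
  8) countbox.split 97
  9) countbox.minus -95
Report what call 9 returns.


Answer: 9237/97

Derivation:
-- 1. countbox.minus(x='38') -> -38
-- 2. countbox.peek() -> -38
-- 3. countbox.raiseby(x='-18') -> -56
-- 4. gauge.re(v='-2618', u_from='lb', u_to='g') -> -59375241233/50000
-- 5. countbox.raiseby(x='78') -> 22
-- 6. gauge.re(v='-7663', u_from='MiB', u_to='B') -> -8035237888
-- 7. gauge.re(v='364', u_from='K', u_to='C') -> 1817/20
-- 8. countbox.split(x='97') -> 22/97
-- 9. countbox.minus(x='-95') -> 9237/97


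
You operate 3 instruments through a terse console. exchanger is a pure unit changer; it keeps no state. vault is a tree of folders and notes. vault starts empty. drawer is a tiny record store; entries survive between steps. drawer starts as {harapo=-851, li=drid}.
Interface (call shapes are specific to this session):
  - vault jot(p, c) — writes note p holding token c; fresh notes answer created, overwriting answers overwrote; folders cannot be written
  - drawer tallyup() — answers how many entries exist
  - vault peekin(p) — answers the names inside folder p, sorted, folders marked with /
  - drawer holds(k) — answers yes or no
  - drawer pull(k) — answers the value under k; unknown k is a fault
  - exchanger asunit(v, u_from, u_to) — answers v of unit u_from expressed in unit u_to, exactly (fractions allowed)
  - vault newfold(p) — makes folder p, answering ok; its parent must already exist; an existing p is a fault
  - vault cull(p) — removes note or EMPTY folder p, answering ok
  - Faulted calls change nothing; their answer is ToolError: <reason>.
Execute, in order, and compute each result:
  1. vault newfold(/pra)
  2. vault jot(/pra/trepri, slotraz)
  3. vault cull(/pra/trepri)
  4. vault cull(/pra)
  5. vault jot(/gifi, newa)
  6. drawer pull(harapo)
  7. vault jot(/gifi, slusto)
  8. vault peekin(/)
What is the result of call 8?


// 1. vault newfold(/pra) => ok
// 2. vault jot(/pra/trepri, slotraz) => created
// 3. vault cull(/pra/trepri) => ok
// 4. vault cull(/pra) => ok
// 5. vault jot(/gifi, newa) => created
// 6. drawer pull(harapo) => -851
// 7. vault jot(/gifi, slusto) => overwrote
// 8. vault peekin(/) => [gifi]

Answer: [gifi]
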